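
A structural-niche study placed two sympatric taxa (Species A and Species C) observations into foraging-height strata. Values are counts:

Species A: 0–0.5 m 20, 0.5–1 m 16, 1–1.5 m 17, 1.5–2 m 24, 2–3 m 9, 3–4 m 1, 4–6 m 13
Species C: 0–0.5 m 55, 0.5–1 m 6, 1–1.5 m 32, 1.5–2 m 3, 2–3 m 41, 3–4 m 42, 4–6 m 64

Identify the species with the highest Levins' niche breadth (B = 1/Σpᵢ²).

Species A

Proportions for Species A (n=100): 20/100=0.2000, 16/100=0.1600, 17/100=0.1700, 24/100=0.2400, 9/100=0.0900, 1/100=0.0100, 13/100=0.1300
Proportions for Species C (n=243): 55/243=0.2263, 6/243=0.0247, 32/243=0.1317, 3/243=0.0123, 41/243=0.1687, 42/243=0.1728, 64/243=0.2634
Σp_Aᵢ² = 0.2000² + 0.1600² + 0.1700² + 0.2400² + 0.0900² + 0.0100² + 0.1300² = 0.040000 + 0.025600 + 0.028900 + 0.057600 + 0.008100 + 0.000100 + 0.016900 = 0.177200
B_A = 1 / 0.177200 = 5.6433
Σp_Cᵢ² = 0.2263² + 0.0247² + 0.1317² + 0.0123² + 0.1687² + 0.1728² + 0.2634² = 0.051212 + 0.000610 + 0.017345 + 0.000151 + 0.028460 + 0.029860 + 0.069380 = 0.197018
B_C = 1 / 0.197018 = 5.0757
Highest B → broadest niche (most generalist): Species A (B = 5.64).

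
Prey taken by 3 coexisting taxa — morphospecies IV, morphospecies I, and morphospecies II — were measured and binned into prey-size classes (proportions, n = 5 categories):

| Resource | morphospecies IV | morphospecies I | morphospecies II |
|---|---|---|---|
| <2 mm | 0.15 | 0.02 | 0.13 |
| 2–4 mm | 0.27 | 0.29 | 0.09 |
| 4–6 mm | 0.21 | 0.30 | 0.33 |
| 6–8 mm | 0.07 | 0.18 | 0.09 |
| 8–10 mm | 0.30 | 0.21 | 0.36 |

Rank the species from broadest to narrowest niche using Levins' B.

morphospecies IV > morphospecies I > morphospecies II

Σp_IVᵢ² = 0.15² + 0.27² + 0.21² + 0.07² + 0.30² = 0.0225 + 0.0729 + 0.0441 + 0.0049 + 0.0900 = 0.2344
B_IV = 1 / 0.2344 = 4.2662
Σp_Iᵢ² = 0.02² + 0.29² + 0.30² + 0.18² + 0.21² = 0.0004 + 0.0841 + 0.0900 + 0.0324 + 0.0441 = 0.2510
B_I = 1 / 0.2510 = 3.9841
Σp_IIᵢ² = 0.13² + 0.09² + 0.33² + 0.09² + 0.36² = 0.0169 + 0.0081 + 0.1089 + 0.0081 + 0.1296 = 0.2716
B_II = 1 / 0.2716 = 3.6819
Ranking by B (broadest → narrowest): morphospecies IV (4.27) > morphospecies I (3.98) > morphospecies II (3.68)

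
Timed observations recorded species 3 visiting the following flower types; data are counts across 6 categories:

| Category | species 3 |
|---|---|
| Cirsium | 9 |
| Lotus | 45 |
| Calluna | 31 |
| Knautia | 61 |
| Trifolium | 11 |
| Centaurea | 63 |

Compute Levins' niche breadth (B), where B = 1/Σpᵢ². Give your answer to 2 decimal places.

Proportions for species 3 (n=220): 9/220=0.0409, 45/220=0.2045, 31/220=0.1409, 61/220=0.2773, 11/220=0.0500, 63/220=0.2864
Σpᵢ² = 0.0409² + 0.2045² + 0.1409² + 0.2773² + 0.0500² + 0.2864² = 0.001673 + 0.041820 + 0.019853 + 0.076895 + 0.002500 + 0.082025 = 0.224766
B = 1 / 0.224766 = 4.4491

4.45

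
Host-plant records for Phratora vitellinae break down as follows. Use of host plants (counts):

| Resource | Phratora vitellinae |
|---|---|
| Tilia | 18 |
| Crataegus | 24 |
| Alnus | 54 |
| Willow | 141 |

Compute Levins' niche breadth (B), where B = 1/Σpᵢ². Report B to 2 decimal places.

2.37

Proportions for Phratora vitellinae (n=237): 18/237=0.0759, 24/237=0.1013, 54/237=0.2278, 141/237=0.5949
Σpᵢ² = 0.0759² + 0.1013² + 0.2278² + 0.5949² = 0.005761 + 0.010262 + 0.051893 + 0.353906 = 0.421822
B = 1 / 0.421822 = 2.3707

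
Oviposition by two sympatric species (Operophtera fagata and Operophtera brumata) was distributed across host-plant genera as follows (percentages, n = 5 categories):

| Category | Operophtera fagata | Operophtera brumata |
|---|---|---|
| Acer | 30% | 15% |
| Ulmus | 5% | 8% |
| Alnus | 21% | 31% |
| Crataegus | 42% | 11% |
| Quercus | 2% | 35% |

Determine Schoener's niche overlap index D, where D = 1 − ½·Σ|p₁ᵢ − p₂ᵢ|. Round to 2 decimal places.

Convert percentages to proportions (divide by 100).
Σ|p₁ᵢ − p₂ᵢ| = 0.15 + 0.03 + 0.10 + 0.31 + 0.33 = 0.92
D = 1 − ½ × 0.92 = 1 − 0.460 = 0.5400

0.54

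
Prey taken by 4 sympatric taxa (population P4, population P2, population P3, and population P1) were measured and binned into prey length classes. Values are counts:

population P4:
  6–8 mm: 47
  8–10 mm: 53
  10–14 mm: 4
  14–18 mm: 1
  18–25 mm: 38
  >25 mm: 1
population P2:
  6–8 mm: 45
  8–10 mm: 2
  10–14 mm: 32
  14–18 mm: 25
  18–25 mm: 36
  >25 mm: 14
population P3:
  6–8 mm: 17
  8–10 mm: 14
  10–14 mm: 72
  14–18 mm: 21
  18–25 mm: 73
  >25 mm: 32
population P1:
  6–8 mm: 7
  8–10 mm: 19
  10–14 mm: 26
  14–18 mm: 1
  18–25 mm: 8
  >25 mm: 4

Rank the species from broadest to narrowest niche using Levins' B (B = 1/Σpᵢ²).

population P2 > population P3 > population P1 > population P4

Proportions for population P4 (n=144): 47/144=0.3264, 53/144=0.3681, 4/144=0.0278, 1/144=0.0069, 38/144=0.2639, 1/144=0.0069
Proportions for population P2 (n=154): 45/154=0.2922, 2/154=0.0130, 32/154=0.2078, 25/154=0.1623, 36/154=0.2338, 14/154=0.0909
Proportions for population P3 (n=229): 17/229=0.0742, 14/229=0.0611, 72/229=0.3144, 21/229=0.0917, 73/229=0.3188, 32/229=0.1397
Proportions for population P1 (n=65): 7/65=0.1077, 19/65=0.2923, 26/65=0.4000, 1/65=0.0154, 8/65=0.1231, 4/65=0.0615
Σp_P4ᵢ² = 0.3264² + 0.3681² + 0.0278² + 0.0069² + 0.2639² + 0.0069² = 0.106537 + 0.135498 + 0.000773 + 0.000048 + 0.069643 + 0.000048 = 0.312547
B_P4 = 1 / 0.312547 = 3.1995
Σp_P2ᵢ² = 0.2922² + 0.0130² + 0.2078² + 0.1623² + 0.2338² + 0.0909² = 0.085381 + 0.000169 + 0.043181 + 0.026341 + 0.054662 + 0.008263 = 0.217997
B_P2 = 1 / 0.217997 = 4.5872
Σp_P3ᵢ² = 0.0742² + 0.0611² + 0.3144² + 0.0917² + 0.3188² + 0.1397² = 0.005506 + 0.003733 + 0.098847 + 0.008409 + 0.101633 + 0.019516 = 0.237644
B_P3 = 1 / 0.237644 = 4.2080
Σp_P1ᵢ² = 0.1077² + 0.2923² + 0.4000² + 0.0154² + 0.1231² + 0.0615² = 0.011599 + 0.085439 + 0.160000 + 0.000237 + 0.015154 + 0.003782 = 0.276211
B_P1 = 1 / 0.276211 = 3.6204
Ranking by B (broadest → narrowest): population P2 (4.59) > population P3 (4.21) > population P1 (3.62) > population P4 (3.20)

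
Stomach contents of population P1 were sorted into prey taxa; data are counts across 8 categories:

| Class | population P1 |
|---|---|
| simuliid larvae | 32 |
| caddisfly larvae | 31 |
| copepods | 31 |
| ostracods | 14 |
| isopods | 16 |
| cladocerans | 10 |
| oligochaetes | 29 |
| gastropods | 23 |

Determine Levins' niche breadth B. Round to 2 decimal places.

7.11

Proportions for population P1 (n=186): 32/186=0.1720, 31/186=0.1667, 31/186=0.1667, 14/186=0.0753, 16/186=0.0860, 10/186=0.0538, 29/186=0.1559, 23/186=0.1237
Σpᵢ² = 0.1720² + 0.1667² + 0.1667² + 0.0753² + 0.0860² + 0.0538² + 0.1559² + 0.1237² = 0.029584 + 0.027789 + 0.027789 + 0.005670 + 0.007396 + 0.002894 + 0.024305 + 0.015302 = 0.140729
B = 1 / 0.140729 = 7.1059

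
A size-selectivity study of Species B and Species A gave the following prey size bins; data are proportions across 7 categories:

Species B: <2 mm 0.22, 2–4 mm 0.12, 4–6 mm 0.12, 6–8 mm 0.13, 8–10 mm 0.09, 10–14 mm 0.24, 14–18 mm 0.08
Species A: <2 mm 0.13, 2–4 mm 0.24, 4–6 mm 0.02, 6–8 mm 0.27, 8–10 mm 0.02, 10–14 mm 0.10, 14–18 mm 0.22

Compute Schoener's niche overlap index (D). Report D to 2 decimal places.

0.60

Σ|p₁ᵢ − p₂ᵢ| = 0.09 + 0.12 + 0.10 + 0.14 + 0.07 + 0.14 + 0.14 = 0.80
D = 1 − ½ × 0.80 = 1 − 0.400 = 0.6000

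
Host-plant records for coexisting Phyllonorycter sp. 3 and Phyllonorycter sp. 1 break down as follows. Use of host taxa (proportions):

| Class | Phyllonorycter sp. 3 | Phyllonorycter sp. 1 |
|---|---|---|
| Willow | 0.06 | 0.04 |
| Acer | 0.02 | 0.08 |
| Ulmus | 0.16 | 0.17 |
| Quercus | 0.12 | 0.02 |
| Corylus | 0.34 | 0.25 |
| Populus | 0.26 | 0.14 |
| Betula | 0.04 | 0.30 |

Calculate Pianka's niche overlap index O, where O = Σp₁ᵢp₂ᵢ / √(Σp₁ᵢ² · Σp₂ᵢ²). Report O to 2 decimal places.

Σ p₁ᵢp₂ᵢ = 0.0024 + 0.0016 + 0.0272 + 0.0024 + 0.0850 + 0.0364 + 0.0120 = 0.1670
Σp_1ᵢ² = 0.06² + 0.02² + 0.16² + 0.12² + 0.34² + 0.26² + 0.04² = 0.0036 + 0.0004 + 0.0256 + 0.0144 + 0.1156 + 0.0676 + 0.0016 = 0.2288
Σp_2ᵢ² = 0.04² + 0.08² + 0.17² + 0.02² + 0.25² + 0.14² + 0.30² = 0.0016 + 0.0064 + 0.0289 + 0.0004 + 0.0625 + 0.0196 + 0.0900 = 0.2094
O = 0.1670 / √(0.2288 × 0.2094) = 0.1670 / 0.21889 = 0.7629

0.76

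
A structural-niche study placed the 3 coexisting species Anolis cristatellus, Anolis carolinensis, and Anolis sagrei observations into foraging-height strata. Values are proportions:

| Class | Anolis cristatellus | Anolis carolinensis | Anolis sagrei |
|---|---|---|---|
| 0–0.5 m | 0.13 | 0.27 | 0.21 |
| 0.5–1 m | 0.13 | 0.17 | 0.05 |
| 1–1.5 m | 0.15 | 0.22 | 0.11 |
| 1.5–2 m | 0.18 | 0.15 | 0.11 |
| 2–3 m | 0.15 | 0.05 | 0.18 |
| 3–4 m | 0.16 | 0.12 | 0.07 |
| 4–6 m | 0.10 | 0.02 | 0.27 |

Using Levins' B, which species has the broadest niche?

Σp_crisᵢ² = 0.13² + 0.13² + 0.15² + 0.18² + 0.15² + 0.16² + 0.10² = 0.0169 + 0.0169 + 0.0225 + 0.0324 + 0.0225 + 0.0256 + 0.0100 = 0.1468
B_cris = 1 / 0.1468 = 6.8120
Σp_caroᵢ² = 0.27² + 0.17² + 0.22² + 0.15² + 0.05² + 0.12² + 0.02² = 0.0729 + 0.0289 + 0.0484 + 0.0225 + 0.0025 + 0.0144 + 0.0004 = 0.1900
B_caro = 1 / 0.1900 = 5.2632
Σp_sagrᵢ² = 0.21² + 0.05² + 0.11² + 0.11² + 0.18² + 0.07² + 0.27² = 0.0441 + 0.0025 + 0.0121 + 0.0121 + 0.0324 + 0.0049 + 0.0729 = 0.1810
B_sagr = 1 / 0.1810 = 5.5249
Highest B → broadest niche (most generalist): Anolis cristatellus (B = 6.81).

Anolis cristatellus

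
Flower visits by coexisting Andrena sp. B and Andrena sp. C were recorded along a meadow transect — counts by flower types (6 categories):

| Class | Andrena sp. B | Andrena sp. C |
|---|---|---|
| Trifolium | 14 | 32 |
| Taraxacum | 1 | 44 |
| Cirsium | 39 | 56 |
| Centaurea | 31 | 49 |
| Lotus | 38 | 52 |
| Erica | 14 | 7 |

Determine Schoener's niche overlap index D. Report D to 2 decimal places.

Proportions for Andrena sp. B (n=137): 14/137=0.1022, 1/137=0.0073, 39/137=0.2847, 31/137=0.2263, 38/137=0.2774, 14/137=0.1022
Proportions for Andrena sp. C (n=240): 32/240=0.1333, 44/240=0.1833, 56/240=0.2333, 49/240=0.2042, 52/240=0.2167, 7/240=0.0292
Σ|p₁ᵢ − p₂ᵢ| = 0.0311 + 0.1760 + 0.0514 + 0.0221 + 0.0607 + 0.0730 = 0.4143
D = 1 − ½ × 0.4143 = 1 − 0.20715 = 0.79285

0.79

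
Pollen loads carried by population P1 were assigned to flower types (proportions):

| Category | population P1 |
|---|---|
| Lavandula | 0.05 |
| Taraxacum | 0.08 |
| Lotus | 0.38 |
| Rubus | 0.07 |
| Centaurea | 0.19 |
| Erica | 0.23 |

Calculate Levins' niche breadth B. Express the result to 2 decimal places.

Σpᵢ² = 0.05² + 0.08² + 0.38² + 0.07² + 0.19² + 0.23² = 0.0025 + 0.0064 + 0.1444 + 0.0049 + 0.0361 + 0.0529 = 0.2472
B = 1 / 0.2472 = 4.0453

4.05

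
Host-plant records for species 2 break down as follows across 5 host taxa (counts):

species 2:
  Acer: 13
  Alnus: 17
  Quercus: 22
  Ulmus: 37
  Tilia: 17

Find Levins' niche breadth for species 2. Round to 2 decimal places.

4.32

Proportions for species 2 (n=106): 13/106=0.1226, 17/106=0.1604, 22/106=0.2075, 37/106=0.3491, 17/106=0.1604
Σpᵢ² = 0.1226² + 0.1604² + 0.2075² + 0.3491² + 0.1604² = 0.015031 + 0.025728 + 0.043056 + 0.121871 + 0.025728 = 0.231414
B = 1 / 0.231414 = 4.3213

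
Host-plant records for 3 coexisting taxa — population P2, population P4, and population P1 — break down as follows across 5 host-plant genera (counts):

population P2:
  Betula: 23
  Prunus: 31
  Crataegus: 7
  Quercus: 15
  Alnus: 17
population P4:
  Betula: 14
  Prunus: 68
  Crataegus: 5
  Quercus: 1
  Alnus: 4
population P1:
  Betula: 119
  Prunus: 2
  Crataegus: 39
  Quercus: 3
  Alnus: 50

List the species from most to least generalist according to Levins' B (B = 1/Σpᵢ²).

population P2 > population P1 > population P4

Proportions for population P2 (n=93): 23/93=0.2473, 31/93=0.3333, 7/93=0.0753, 15/93=0.1613, 17/93=0.1828
Proportions for population P4 (n=92): 14/92=0.1522, 68/92=0.7391, 5/92=0.0543, 1/92=0.0109, 4/92=0.0435
Proportions for population P1 (n=213): 119/213=0.5587, 2/213=0.0094, 39/213=0.1831, 3/213=0.0141, 50/213=0.2347
Σp_P2ᵢ² = 0.2473² + 0.3333² + 0.0753² + 0.1613² + 0.1828² = 0.061157 + 0.111089 + 0.005670 + 0.026018 + 0.033416 = 0.237350
B_P2 = 1 / 0.237350 = 4.2132
Σp_P4ᵢ² = 0.1522² + 0.7391² + 0.0543² + 0.0109² + 0.0435² = 0.023165 + 0.546269 + 0.002948 + 0.000119 + 0.001892 = 0.574393
B_P4 = 1 / 0.574393 = 1.7410
Σp_P1ᵢ² = 0.5587² + 0.0094² + 0.1831² + 0.0141² + 0.2347² = 0.312146 + 0.000088 + 0.033526 + 0.000199 + 0.055084 = 0.401043
B_P1 = 1 / 0.401043 = 2.4935
Ranking by B (broadest → narrowest): population P2 (4.21) > population P1 (2.49) > population P4 (1.74)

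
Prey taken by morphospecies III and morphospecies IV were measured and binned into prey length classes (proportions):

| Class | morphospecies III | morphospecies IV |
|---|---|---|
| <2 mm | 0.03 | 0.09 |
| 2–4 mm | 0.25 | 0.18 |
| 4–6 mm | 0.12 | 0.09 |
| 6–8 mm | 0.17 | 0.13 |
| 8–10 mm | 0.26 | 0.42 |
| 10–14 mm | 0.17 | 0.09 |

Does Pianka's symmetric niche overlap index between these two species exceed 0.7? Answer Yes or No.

Yes

Σ p₁ᵢp₂ᵢ = 0.0027 + 0.0450 + 0.0108 + 0.0221 + 0.1092 + 0.0153 = 0.2051
Σp_1ᵢ² = 0.03² + 0.25² + 0.12² + 0.17² + 0.26² + 0.17² = 0.0009 + 0.0625 + 0.0144 + 0.0289 + 0.0676 + 0.0289 = 0.2032
Σp_2ᵢ² = 0.09² + 0.18² + 0.09² + 0.13² + 0.42² + 0.09² = 0.0081 + 0.0324 + 0.0081 + 0.0169 + 0.1764 + 0.0081 = 0.2500
O = 0.2051 / √(0.2032 × 0.2500) = 0.2051 / 0.22539 = 0.9100
O = 0.9100 > 0.7 → Yes.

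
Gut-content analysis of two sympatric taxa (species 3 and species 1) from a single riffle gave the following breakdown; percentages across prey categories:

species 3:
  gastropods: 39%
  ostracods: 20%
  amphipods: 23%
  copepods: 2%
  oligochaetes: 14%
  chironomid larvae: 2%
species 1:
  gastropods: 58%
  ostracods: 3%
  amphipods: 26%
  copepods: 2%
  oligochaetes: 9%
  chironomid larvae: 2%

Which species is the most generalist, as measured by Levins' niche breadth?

Convert percentages to proportions (divide by 100).
Σp_3ᵢ² = 0.39² + 0.20² + 0.23² + 0.02² + 0.14² + 0.02² = 0.1521 + 0.0400 + 0.0529 + 0.0004 + 0.0196 + 0.0004 = 0.2654
B_3 = 1 / 0.2654 = 3.7679
Σp_1ᵢ² = 0.58² + 0.03² + 0.26² + 0.02² + 0.09² + 0.02² = 0.3364 + 0.0009 + 0.0676 + 0.0004 + 0.0081 + 0.0004 = 0.4138
B_1 = 1 / 0.4138 = 2.4166
Highest B → broadest niche (most generalist): species 3 (B = 3.77).

species 3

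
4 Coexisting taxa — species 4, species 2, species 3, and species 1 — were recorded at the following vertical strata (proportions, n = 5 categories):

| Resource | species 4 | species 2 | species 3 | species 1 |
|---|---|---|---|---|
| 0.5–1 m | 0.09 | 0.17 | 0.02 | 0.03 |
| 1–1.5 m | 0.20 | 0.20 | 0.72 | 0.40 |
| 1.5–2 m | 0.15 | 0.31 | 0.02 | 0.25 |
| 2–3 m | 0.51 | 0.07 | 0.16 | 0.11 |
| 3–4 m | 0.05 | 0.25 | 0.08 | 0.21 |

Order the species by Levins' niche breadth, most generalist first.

species 2 > species 1 > species 4 > species 3

Σp_4ᵢ² = 0.09² + 0.20² + 0.15² + 0.51² + 0.05² = 0.0081 + 0.0400 + 0.0225 + 0.2601 + 0.0025 = 0.3332
B_4 = 1 / 0.3332 = 3.0012
Σp_2ᵢ² = 0.17² + 0.20² + 0.31² + 0.07² + 0.25² = 0.0289 + 0.0400 + 0.0961 + 0.0049 + 0.0625 = 0.2324
B_2 = 1 / 0.2324 = 4.3029
Σp_3ᵢ² = 0.02² + 0.72² + 0.02² + 0.16² + 0.08² = 0.0004 + 0.5184 + 0.0004 + 0.0256 + 0.0064 = 0.5512
B_3 = 1 / 0.5512 = 1.8142
Σp_1ᵢ² = 0.03² + 0.40² + 0.25² + 0.11² + 0.21² = 0.0009 + 0.1600 + 0.0625 + 0.0121 + 0.0441 = 0.2796
B_1 = 1 / 0.2796 = 3.5765
Ranking by B (broadest → narrowest): species 2 (4.30) > species 1 (3.58) > species 4 (3.00) > species 3 (1.81)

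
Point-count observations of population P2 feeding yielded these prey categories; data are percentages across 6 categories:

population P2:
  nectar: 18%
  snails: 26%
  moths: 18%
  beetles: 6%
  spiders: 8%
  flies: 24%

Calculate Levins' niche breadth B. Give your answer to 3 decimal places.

Convert percentages to proportions (divide by 100).
Σpᵢ² = 0.18² + 0.26² + 0.18² + 0.06² + 0.08² + 0.24² = 0.0324 + 0.0676 + 0.0324 + 0.0036 + 0.0064 + 0.0576 = 0.2000
B = 1 / 0.2000 = 5.00000

5.000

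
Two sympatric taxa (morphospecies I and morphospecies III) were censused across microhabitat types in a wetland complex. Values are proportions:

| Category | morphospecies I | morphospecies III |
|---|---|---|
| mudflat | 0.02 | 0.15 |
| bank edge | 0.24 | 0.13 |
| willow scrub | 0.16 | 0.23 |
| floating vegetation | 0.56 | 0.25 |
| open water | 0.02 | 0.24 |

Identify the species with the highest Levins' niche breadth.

morphospecies III

Σp_Iᵢ² = 0.02² + 0.24² + 0.16² + 0.56² + 0.02² = 0.0004 + 0.0576 + 0.0256 + 0.3136 + 0.0004 = 0.3976
B_I = 1 / 0.3976 = 2.5151
Σp_IIIᵢ² = 0.15² + 0.13² + 0.23² + 0.25² + 0.24² = 0.0225 + 0.0169 + 0.0529 + 0.0625 + 0.0576 = 0.2124
B_III = 1 / 0.2124 = 4.7081
Highest B → broadest niche (most generalist): morphospecies III (B = 4.71).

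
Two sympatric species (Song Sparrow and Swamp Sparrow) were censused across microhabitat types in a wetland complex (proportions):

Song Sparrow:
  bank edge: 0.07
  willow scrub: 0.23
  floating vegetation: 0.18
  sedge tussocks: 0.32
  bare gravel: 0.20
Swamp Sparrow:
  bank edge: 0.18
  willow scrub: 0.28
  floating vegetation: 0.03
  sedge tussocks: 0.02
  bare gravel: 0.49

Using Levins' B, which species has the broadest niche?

Σp_Songᵢ² = 0.07² + 0.23² + 0.18² + 0.32² + 0.20² = 0.0049 + 0.0529 + 0.0324 + 0.1024 + 0.0400 = 0.2326
B_Song = 1 / 0.2326 = 4.2992
Σp_Swamᵢ² = 0.18² + 0.28² + 0.03² + 0.02² + 0.49² = 0.0324 + 0.0784 + 0.0009 + 0.0004 + 0.2401 = 0.3522
B_Swam = 1 / 0.3522 = 2.8393
Highest B → broadest niche (most generalist): Song Sparrow (B = 4.30).

Song Sparrow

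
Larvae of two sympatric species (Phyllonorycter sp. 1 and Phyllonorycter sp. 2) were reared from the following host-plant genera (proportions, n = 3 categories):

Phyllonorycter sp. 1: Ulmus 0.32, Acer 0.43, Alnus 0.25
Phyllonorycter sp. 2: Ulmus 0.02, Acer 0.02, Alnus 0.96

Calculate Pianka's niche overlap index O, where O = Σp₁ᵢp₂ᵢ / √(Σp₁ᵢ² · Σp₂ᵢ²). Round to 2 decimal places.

Σ p₁ᵢp₂ᵢ = 0.0064 + 0.0086 + 0.2400 = 0.2550
Σp_1ᵢ² = 0.32² + 0.43² + 0.25² = 0.1024 + 0.1849 + 0.0625 = 0.3498
Σp_2ᵢ² = 0.02² + 0.02² + 0.96² = 0.0004 + 0.0004 + 0.9216 = 0.9224
O = 0.2550 / √(0.3498 × 0.9224) = 0.2550 / 0.56803 = 0.4489

0.45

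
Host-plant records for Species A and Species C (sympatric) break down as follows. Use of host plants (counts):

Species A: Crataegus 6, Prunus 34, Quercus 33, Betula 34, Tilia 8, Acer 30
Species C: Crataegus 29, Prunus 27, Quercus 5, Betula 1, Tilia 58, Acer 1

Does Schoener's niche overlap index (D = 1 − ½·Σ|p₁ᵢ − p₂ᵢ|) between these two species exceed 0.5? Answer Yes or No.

Proportions for Species A (n=145): 6/145=0.0414, 34/145=0.2345, 33/145=0.2276, 34/145=0.2345, 8/145=0.0552, 30/145=0.2069
Proportions for Species C (n=121): 29/121=0.2397, 27/121=0.2231, 5/121=0.0413, 1/121=0.0083, 58/121=0.4793, 1/121=0.0083
Σ|p₁ᵢ − p₂ᵢ| = 0.1983 + 0.0114 + 0.1863 + 0.2262 + 0.4241 + 0.1986 = 1.2449
D = 1 − ½ × 1.2449 = 1 − 0.62245 = 0.37755
D = 0.37755 < 0.5 → No.

No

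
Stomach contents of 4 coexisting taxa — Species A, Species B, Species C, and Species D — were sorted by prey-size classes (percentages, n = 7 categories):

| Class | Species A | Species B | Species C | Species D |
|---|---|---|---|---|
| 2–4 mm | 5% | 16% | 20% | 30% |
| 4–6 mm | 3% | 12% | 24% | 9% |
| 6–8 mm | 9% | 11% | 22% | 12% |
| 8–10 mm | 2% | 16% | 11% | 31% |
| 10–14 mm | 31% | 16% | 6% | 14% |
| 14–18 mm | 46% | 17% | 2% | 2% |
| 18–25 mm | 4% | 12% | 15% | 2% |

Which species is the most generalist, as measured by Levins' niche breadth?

Species B

Convert percentages to proportions (divide by 100).
Σp_Aᵢ² = 0.05² + 0.03² + 0.09² + 0.02² + 0.31² + 0.46² + 0.04² = 0.0025 + 0.0009 + 0.0081 + 0.0004 + 0.0961 + 0.2116 + 0.0016 = 0.3212
B_A = 1 / 0.3212 = 3.1133
Σp_Bᵢ² = 0.16² + 0.12² + 0.11² + 0.16² + 0.16² + 0.17² + 0.12² = 0.0256 + 0.0144 + 0.0121 + 0.0256 + 0.0256 + 0.0289 + 0.0144 = 0.1466
B_B = 1 / 0.1466 = 6.8213
Σp_Cᵢ² = 0.20² + 0.24² + 0.22² + 0.11² + 0.06² + 0.02² + 0.15² = 0.0400 + 0.0576 + 0.0484 + 0.0121 + 0.0036 + 0.0004 + 0.0225 = 0.1846
B_C = 1 / 0.1846 = 5.4171
Σp_Dᵢ² = 0.30² + 0.09² + 0.12² + 0.31² + 0.14² + 0.02² + 0.02² = 0.0900 + 0.0081 + 0.0144 + 0.0961 + 0.0196 + 0.0004 + 0.0004 = 0.2290
B_D = 1 / 0.2290 = 4.3668
Highest B → broadest niche (most generalist): Species B (B = 6.82).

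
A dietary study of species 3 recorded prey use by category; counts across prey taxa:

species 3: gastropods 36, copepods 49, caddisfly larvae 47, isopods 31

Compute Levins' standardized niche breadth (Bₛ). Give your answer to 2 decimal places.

0.96

Proportions for species 3 (n=163): 36/163=0.2209, 49/163=0.3006, 47/163=0.2883, 31/163=0.1902
Σpᵢ² = 0.2209² + 0.3006² + 0.2883² + 0.1902² = 0.048797 + 0.090360 + 0.083117 + 0.036176 = 0.258450
B = 1 / 0.258450 = 3.8692
Bₛ = (B − 1)/(n − 1) = (3.8692 − 1)/(4 − 1) = 2.8692/3 = 0.9564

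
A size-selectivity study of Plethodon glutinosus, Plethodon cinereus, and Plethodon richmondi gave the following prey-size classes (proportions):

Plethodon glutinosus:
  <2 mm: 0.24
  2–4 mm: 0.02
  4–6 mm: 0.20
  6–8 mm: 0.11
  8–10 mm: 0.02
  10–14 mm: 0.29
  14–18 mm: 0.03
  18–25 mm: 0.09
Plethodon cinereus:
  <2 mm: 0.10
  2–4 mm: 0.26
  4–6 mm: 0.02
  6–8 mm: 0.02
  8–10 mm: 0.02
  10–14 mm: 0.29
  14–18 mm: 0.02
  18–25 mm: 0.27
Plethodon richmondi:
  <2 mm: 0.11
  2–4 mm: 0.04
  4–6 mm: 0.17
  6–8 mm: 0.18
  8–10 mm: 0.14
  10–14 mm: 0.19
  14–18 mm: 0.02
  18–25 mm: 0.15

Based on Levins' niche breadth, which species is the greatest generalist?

Σp_glutᵢ² = 0.24² + 0.02² + 0.20² + 0.11² + 0.02² + 0.29² + 0.03² + 0.09² = 0.0576 + 0.0004 + 0.0400 + 0.0121 + 0.0004 + 0.0841 + 0.0009 + 0.0081 = 0.2036
B_glut = 1 / 0.2036 = 4.9116
Σp_cineᵢ² = 0.10² + 0.26² + 0.02² + 0.02² + 0.02² + 0.29² + 0.02² + 0.27² = 0.0100 + 0.0676 + 0.0004 + 0.0004 + 0.0004 + 0.0841 + 0.0004 + 0.0729 = 0.2362
B_cine = 1 / 0.2362 = 4.2337
Σp_richᵢ² = 0.11² + 0.04² + 0.17² + 0.18² + 0.14² + 0.19² + 0.02² + 0.15² = 0.0121 + 0.0016 + 0.0289 + 0.0324 + 0.0196 + 0.0361 + 0.0004 + 0.0225 = 0.1536
B_rich = 1 / 0.1536 = 6.5104
Highest B → broadest niche (most generalist): Plethodon richmondi (B = 6.51).

Plethodon richmondi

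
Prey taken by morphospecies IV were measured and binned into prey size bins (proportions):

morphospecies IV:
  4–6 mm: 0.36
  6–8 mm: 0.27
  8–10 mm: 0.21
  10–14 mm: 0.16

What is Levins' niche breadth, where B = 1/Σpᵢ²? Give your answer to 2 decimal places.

Σpᵢ² = 0.36² + 0.27² + 0.21² + 0.16² = 0.1296 + 0.0729 + 0.0441 + 0.0256 = 0.2722
B = 1 / 0.2722 = 3.6738

3.67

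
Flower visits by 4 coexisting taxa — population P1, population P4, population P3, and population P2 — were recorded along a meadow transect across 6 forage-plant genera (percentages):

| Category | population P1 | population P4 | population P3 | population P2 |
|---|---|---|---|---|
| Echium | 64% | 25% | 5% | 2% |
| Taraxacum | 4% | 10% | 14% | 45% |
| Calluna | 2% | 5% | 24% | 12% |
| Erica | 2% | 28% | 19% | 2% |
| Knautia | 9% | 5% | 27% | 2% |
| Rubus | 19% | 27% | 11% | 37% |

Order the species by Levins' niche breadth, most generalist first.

Convert percentages to proportions (divide by 100).
Σp_P1ᵢ² = 0.64² + 0.04² + 0.02² + 0.02² + 0.09² + 0.19² = 0.4096 + 0.0016 + 0.0004 + 0.0004 + 0.0081 + 0.0361 = 0.4562
B_P1 = 1 / 0.4562 = 2.1920
Σp_P4ᵢ² = 0.25² + 0.10² + 0.05² + 0.28² + 0.05² + 0.27² = 0.0625 + 0.0100 + 0.0025 + 0.0784 + 0.0025 + 0.0729 = 0.2288
B_P4 = 1 / 0.2288 = 4.3706
Σp_P3ᵢ² = 0.05² + 0.14² + 0.24² + 0.19² + 0.27² + 0.11² = 0.0025 + 0.0196 + 0.0576 + 0.0361 + 0.0729 + 0.0121 = 0.2008
B_P3 = 1 / 0.2008 = 4.9801
Σp_P2ᵢ² = 0.02² + 0.45² + 0.12² + 0.02² + 0.02² + 0.37² = 0.0004 + 0.2025 + 0.0144 + 0.0004 + 0.0004 + 0.1369 = 0.3550
B_P2 = 1 / 0.3550 = 2.8169
Ranking by B (broadest → narrowest): population P3 (4.98) > population P4 (4.37) > population P2 (2.82) > population P1 (2.19)

population P3 > population P4 > population P2 > population P1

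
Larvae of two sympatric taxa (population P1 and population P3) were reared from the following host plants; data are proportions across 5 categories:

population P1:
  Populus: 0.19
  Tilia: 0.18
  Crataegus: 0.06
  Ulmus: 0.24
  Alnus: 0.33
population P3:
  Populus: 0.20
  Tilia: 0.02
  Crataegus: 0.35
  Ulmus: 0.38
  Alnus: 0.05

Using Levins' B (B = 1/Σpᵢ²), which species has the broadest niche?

population P1

Σp_P1ᵢ² = 0.19² + 0.18² + 0.06² + 0.24² + 0.33² = 0.0361 + 0.0324 + 0.0036 + 0.0576 + 0.1089 = 0.2386
B_P1 = 1 / 0.2386 = 4.1911
Σp_P3ᵢ² = 0.20² + 0.02² + 0.35² + 0.38² + 0.05² = 0.0400 + 0.0004 + 0.1225 + 0.1444 + 0.0025 = 0.3098
B_P3 = 1 / 0.3098 = 3.2279
Highest B → broadest niche (most generalist): population P1 (B = 4.19).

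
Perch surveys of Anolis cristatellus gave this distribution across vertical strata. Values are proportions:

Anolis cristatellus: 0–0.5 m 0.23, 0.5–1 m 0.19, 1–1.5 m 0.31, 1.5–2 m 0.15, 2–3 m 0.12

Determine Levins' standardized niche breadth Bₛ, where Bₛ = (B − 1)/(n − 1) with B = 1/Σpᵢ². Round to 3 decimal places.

0.876

Σpᵢ² = 0.23² + 0.19² + 0.31² + 0.15² + 0.12² = 0.0529 + 0.0361 + 0.0961 + 0.0225 + 0.0144 = 0.2220
B = 1 / 0.2220 = 4.50450
Bₛ = (B − 1)/(n − 1) = (4.50450 − 1)/(5 − 1) = 3.50450/4 = 0.87613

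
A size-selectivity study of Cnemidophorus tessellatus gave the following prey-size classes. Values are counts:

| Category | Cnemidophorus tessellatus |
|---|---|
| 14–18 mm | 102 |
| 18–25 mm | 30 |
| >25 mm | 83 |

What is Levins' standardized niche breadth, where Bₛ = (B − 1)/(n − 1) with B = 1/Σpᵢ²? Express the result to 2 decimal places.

0.77

Proportions for Cnemidophorus tessellatus (n=215): 102/215=0.4744, 30/215=0.1395, 83/215=0.3860
Σpᵢ² = 0.4744² + 0.1395² + 0.3860² = 0.225055 + 0.019460 + 0.148996 = 0.393511
B = 1 / 0.393511 = 2.5412
Bₛ = (B − 1)/(n − 1) = (2.5412 − 1)/(3 − 1) = 1.5412/2 = 0.7706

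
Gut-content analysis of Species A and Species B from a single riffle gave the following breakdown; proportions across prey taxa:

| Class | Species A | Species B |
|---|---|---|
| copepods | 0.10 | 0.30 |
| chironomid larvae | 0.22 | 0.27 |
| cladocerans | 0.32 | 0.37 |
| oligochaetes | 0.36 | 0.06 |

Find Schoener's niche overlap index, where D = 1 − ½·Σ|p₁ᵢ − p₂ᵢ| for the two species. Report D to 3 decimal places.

0.700

Σ|p₁ᵢ − p₂ᵢ| = 0.20 + 0.05 + 0.05 + 0.30 = 0.60
D = 1 − ½ × 0.60 = 1 − 0.300 = 0.70000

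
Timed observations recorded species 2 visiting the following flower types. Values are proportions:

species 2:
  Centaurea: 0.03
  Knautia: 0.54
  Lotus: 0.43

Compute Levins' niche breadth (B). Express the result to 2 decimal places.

Σpᵢ² = 0.03² + 0.54² + 0.43² = 0.0009 + 0.2916 + 0.1849 = 0.4774
B = 1 / 0.4774 = 2.0947

2.09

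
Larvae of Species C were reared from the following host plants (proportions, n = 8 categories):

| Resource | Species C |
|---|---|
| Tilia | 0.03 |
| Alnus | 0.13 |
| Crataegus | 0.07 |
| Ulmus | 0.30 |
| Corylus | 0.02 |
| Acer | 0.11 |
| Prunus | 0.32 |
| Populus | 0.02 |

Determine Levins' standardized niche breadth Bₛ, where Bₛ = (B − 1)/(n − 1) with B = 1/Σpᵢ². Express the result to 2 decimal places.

Σpᵢ² = 0.03² + 0.13² + 0.07² + 0.30² + 0.02² + 0.11² + 0.32² + 0.02² = 0.0009 + 0.0169 + 0.0049 + 0.0900 + 0.0004 + 0.0121 + 0.1024 + 0.0004 = 0.2280
B = 1 / 0.2280 = 4.3860
Bₛ = (B − 1)/(n − 1) = (4.3860 − 1)/(8 − 1) = 3.3860/7 = 0.4837

0.48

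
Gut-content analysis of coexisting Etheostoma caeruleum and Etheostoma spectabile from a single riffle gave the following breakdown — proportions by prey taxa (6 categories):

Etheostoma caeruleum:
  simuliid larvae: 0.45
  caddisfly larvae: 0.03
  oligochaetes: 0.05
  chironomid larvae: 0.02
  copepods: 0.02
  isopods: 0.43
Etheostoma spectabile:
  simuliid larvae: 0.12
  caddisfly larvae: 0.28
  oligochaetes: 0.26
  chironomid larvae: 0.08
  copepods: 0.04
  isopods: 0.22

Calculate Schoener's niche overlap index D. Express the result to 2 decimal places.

0.46

Σ|p₁ᵢ − p₂ᵢ| = 0.33 + 0.25 + 0.21 + 0.06 + 0.02 + 0.21 = 1.08
D = 1 − ½ × 1.08 = 1 − 0.540 = 0.4600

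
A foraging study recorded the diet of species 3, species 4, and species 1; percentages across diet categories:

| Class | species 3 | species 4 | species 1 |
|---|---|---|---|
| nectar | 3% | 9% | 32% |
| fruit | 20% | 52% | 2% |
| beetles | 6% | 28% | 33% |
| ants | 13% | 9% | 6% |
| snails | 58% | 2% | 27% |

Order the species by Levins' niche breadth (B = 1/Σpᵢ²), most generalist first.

species 1 > species 4 > species 3

Convert percentages to proportions (divide by 100).
Σp_3ᵢ² = 0.03² + 0.20² + 0.06² + 0.13² + 0.58² = 0.0009 + 0.0400 + 0.0036 + 0.0169 + 0.3364 = 0.3978
B_3 = 1 / 0.3978 = 2.5138
Σp_4ᵢ² = 0.09² + 0.52² + 0.28² + 0.09² + 0.02² = 0.0081 + 0.2704 + 0.0784 + 0.0081 + 0.0004 = 0.3654
B_4 = 1 / 0.3654 = 2.7367
Σp_1ᵢ² = 0.32² + 0.02² + 0.33² + 0.06² + 0.27² = 0.1024 + 0.0004 + 0.1089 + 0.0036 + 0.0729 = 0.2882
B_1 = 1 / 0.2882 = 3.4698
Ranking by B (broadest → narrowest): species 1 (3.47) > species 4 (2.74) > species 3 (2.51)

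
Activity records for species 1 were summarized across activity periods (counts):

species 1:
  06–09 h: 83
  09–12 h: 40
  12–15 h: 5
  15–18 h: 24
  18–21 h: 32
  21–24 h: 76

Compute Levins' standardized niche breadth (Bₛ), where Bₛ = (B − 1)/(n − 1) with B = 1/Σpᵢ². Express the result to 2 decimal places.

Proportions for species 1 (n=260): 83/260=0.3192, 40/260=0.1538, 5/260=0.0192, 24/260=0.0923, 32/260=0.1231, 76/260=0.2923
Σpᵢ² = 0.3192² + 0.1538² + 0.0192² + 0.0923² + 0.1231² + 0.2923² = 0.101889 + 0.023654 + 0.000369 + 0.008519 + 0.015154 + 0.085439 = 0.235024
B = 1 / 0.235024 = 4.2549
Bₛ = (B − 1)/(n − 1) = (4.2549 − 1)/(6 − 1) = 3.2549/5 = 0.6510

0.65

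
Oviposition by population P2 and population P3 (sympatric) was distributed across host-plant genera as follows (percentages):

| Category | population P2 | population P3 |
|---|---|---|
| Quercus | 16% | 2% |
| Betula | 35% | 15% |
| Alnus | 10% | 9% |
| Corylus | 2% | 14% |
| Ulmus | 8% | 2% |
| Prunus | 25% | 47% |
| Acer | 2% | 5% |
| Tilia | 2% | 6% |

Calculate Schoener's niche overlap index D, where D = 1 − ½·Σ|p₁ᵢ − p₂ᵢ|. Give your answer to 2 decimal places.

Convert percentages to proportions (divide by 100).
Σ|p₁ᵢ − p₂ᵢ| = 0.14 + 0.20 + 0.01 + 0.12 + 0.06 + 0.22 + 0.03 + 0.04 = 0.82
D = 1 − ½ × 0.82 = 1 − 0.410 = 0.5900

0.59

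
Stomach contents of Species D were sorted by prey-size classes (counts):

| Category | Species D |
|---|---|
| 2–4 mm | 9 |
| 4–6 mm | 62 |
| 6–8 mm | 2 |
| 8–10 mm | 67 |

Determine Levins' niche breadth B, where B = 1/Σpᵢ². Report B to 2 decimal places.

Proportions for Species D (n=140): 9/140=0.0643, 62/140=0.4429, 2/140=0.0143, 67/140=0.4786
Σpᵢ² = 0.0643² + 0.4429² + 0.0143² + 0.4786² = 0.004134 + 0.196160 + 0.000204 + 0.229058 = 0.429556
B = 1 / 0.429556 = 2.3280

2.33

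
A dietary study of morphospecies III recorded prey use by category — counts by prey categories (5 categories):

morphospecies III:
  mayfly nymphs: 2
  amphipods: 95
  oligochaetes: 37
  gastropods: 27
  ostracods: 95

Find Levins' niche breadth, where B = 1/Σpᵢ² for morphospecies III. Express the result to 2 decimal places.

3.25

Proportions for morphospecies III (n=256): 2/256=0.0078, 95/256=0.3711, 37/256=0.1445, 27/256=0.1055, 95/256=0.3711
Σpᵢ² = 0.0078² + 0.3711² + 0.1445² + 0.1055² + 0.3711² = 0.000061 + 0.137715 + 0.020880 + 0.011130 + 0.137715 = 0.307501
B = 1 / 0.307501 = 3.2520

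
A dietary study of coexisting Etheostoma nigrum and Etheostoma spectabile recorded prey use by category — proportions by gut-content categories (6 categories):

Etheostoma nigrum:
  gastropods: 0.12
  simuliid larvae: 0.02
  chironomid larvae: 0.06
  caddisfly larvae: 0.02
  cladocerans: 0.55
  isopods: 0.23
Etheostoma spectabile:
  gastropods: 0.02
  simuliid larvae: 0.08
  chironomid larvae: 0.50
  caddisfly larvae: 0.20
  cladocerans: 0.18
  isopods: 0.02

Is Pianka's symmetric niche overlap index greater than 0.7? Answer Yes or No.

Σ p₁ᵢp₂ᵢ = 0.0024 + 0.0016 + 0.0300 + 0.0040 + 0.0990 + 0.0046 = 0.1416
Σp_1ᵢ² = 0.12² + 0.02² + 0.06² + 0.02² + 0.55² + 0.23² = 0.0144 + 0.0004 + 0.0036 + 0.0004 + 0.3025 + 0.0529 = 0.3742
Σp_2ᵢ² = 0.02² + 0.08² + 0.50² + 0.20² + 0.18² + 0.02² = 0.0004 + 0.0064 + 0.2500 + 0.0400 + 0.0324 + 0.0004 = 0.3296
O = 0.1416 / √(0.3742 × 0.3296) = 0.1416 / 0.35119 = 0.4032
O = 0.4032 < 0.7 → No.

No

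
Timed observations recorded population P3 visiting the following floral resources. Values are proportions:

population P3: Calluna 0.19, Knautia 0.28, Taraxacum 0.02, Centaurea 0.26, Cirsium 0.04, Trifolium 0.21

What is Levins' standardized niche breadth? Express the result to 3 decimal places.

0.676

Σpᵢ² = 0.19² + 0.28² + 0.02² + 0.26² + 0.04² + 0.21² = 0.0361 + 0.0784 + 0.0004 + 0.0676 + 0.0016 + 0.0441 = 0.2282
B = 1 / 0.2282 = 4.38212
Bₛ = (B − 1)/(n − 1) = (4.38212 − 1)/(6 − 1) = 3.38212/5 = 0.67642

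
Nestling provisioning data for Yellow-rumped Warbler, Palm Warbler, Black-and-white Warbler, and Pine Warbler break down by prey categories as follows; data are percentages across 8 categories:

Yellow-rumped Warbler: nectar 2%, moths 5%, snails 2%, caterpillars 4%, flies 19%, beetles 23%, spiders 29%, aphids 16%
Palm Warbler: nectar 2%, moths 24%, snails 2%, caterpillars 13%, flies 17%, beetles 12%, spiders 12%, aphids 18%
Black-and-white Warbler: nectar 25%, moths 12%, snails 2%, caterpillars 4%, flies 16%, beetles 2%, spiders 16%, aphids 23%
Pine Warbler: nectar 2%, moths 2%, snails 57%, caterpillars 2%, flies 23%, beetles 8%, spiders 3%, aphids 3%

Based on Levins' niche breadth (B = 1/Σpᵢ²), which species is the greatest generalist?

Convert percentages to proportions (divide by 100).
Σp_Yellᵢ² = 0.02² + 0.05² + 0.02² + 0.04² + 0.19² + 0.23² + 0.29² + 0.16² = 0.0004 + 0.0025 + 0.0004 + 0.0016 + 0.0361 + 0.0529 + 0.0841 + 0.0256 = 0.2036
B_Yell = 1 / 0.2036 = 4.9116
Σp_Palmᵢ² = 0.02² + 0.24² + 0.02² + 0.13² + 0.17² + 0.12² + 0.12² + 0.18² = 0.0004 + 0.0576 + 0.0004 + 0.0169 + 0.0289 + 0.0144 + 0.0144 + 0.0324 = 0.1654
B_Palm = 1 / 0.1654 = 6.0459
Σp_Blacᵢ² = 0.25² + 0.12² + 0.02² + 0.04² + 0.16² + 0.02² + 0.16² + 0.23² = 0.0625 + 0.0144 + 0.0004 + 0.0016 + 0.0256 + 0.0004 + 0.0256 + 0.0529 = 0.1834
B_Blac = 1 / 0.1834 = 5.4526
Σp_Pineᵢ² = 0.02² + 0.02² + 0.57² + 0.02² + 0.23² + 0.08² + 0.03² + 0.03² = 0.0004 + 0.0004 + 0.3249 + 0.0004 + 0.0529 + 0.0064 + 0.0009 + 0.0009 = 0.3872
B_Pine = 1 / 0.3872 = 2.5826
Highest B → broadest niche (most generalist): Palm Warbler (B = 6.05).

Palm Warbler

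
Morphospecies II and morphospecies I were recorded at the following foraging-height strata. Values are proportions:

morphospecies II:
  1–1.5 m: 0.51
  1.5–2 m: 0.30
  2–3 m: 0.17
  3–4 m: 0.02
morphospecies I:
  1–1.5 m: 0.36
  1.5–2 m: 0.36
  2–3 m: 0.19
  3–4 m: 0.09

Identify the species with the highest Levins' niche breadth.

Σp_IIᵢ² = 0.51² + 0.30² + 0.17² + 0.02² = 0.2601 + 0.0900 + 0.0289 + 0.0004 = 0.3794
B_II = 1 / 0.3794 = 2.6357
Σp_Iᵢ² = 0.36² + 0.36² + 0.19² + 0.09² = 0.1296 + 0.1296 + 0.0361 + 0.0081 = 0.3034
B_I = 1 / 0.3034 = 3.2960
Highest B → broadest niche (most generalist): morphospecies I (B = 3.30).

morphospecies I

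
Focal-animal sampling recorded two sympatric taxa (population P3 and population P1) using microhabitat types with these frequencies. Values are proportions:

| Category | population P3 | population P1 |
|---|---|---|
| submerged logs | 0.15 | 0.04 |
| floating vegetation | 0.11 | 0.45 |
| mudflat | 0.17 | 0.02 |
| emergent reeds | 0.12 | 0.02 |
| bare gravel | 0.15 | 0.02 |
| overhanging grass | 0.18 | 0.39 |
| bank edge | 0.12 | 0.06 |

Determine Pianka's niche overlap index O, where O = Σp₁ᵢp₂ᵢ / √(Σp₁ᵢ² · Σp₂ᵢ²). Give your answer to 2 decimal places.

0.61

Σ p₁ᵢp₂ᵢ = 0.0060 + 0.0495 + 0.0034 + 0.0024 + 0.0030 + 0.0702 + 0.0072 = 0.1417
Σp_1ᵢ² = 0.15² + 0.11² + 0.17² + 0.12² + 0.15² + 0.18² + 0.12² = 0.0225 + 0.0121 + 0.0289 + 0.0144 + 0.0225 + 0.0324 + 0.0144 = 0.1472
Σp_2ᵢ² = 0.04² + 0.45² + 0.02² + 0.02² + 0.02² + 0.39² + 0.06² = 0.0016 + 0.2025 + 0.0004 + 0.0004 + 0.0004 + 0.1521 + 0.0036 = 0.3610
O = 0.1417 / √(0.1472 × 0.3610) = 0.1417 / 0.23052 = 0.6147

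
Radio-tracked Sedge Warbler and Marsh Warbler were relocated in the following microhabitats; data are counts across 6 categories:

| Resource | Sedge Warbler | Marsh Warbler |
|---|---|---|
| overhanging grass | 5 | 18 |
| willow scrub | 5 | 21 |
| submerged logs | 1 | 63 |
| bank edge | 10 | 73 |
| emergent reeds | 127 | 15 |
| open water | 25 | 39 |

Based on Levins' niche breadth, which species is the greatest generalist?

Marsh Warbler

Proportions for Sedge Warbler (n=173): 5/173=0.0289, 5/173=0.0289, 1/173=0.0058, 10/173=0.0578, 127/173=0.7341, 25/173=0.1445
Proportions for Marsh Warbler (n=229): 18/229=0.0786, 21/229=0.0917, 63/229=0.2751, 73/229=0.3188, 15/229=0.0655, 39/229=0.1703
Σp_Sedgᵢ² = 0.0289² + 0.0289² + 0.0058² + 0.0578² + 0.7341² + 0.1445² = 0.000835 + 0.000835 + 0.000034 + 0.003341 + 0.538903 + 0.020880 = 0.564828
B_Sedg = 1 / 0.564828 = 1.7705
Σp_Marsᵢ² = 0.0786² + 0.0917² + 0.2751² + 0.3188² + 0.0655² + 0.1703² = 0.006178 + 0.008409 + 0.075680 + 0.101633 + 0.004290 + 0.029002 = 0.225192
B_Mars = 1 / 0.225192 = 4.4407
Highest B → broadest niche (most generalist): Marsh Warbler (B = 4.44).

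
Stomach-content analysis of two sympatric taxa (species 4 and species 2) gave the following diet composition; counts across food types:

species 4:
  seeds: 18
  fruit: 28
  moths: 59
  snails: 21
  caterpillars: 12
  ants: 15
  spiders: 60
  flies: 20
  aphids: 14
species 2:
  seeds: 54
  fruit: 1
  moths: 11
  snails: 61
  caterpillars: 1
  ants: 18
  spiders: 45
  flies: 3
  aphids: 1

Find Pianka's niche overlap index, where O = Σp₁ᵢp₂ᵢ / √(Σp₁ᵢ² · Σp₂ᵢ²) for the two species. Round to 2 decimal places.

Proportions for species 4 (n=247): 18/247=0.0729, 28/247=0.1134, 59/247=0.2389, 21/247=0.0850, 12/247=0.0486, 15/247=0.0607, 60/247=0.2429, 20/247=0.0810, 14/247=0.0567
Proportions for species 2 (n=195): 54/195=0.2769, 1/195=0.0051, 11/195=0.0564, 61/195=0.3128, 1/195=0.0051, 18/195=0.0923, 45/195=0.2308, 3/195=0.0154, 1/195=0.0051
Σ p₁ᵢp₂ᵢ = 0.020186 + 0.000578 + 0.013474 + 0.026588 + 0.000248 + 0.005603 + 0.056061 + 0.001247 + 0.000289 = 0.124274
Σp_1ᵢ² = 0.0729² + 0.1134² + 0.2389² + 0.0850² + 0.0486² + 0.0607² + 0.2429² + 0.0810² + 0.0567² = 0.005314 + 0.012860 + 0.057073 + 0.007225 + 0.002362 + 0.003684 + 0.059000 + 0.006561 + 0.003215 = 0.157294
Σp_2ᵢ² = 0.2769² + 0.0051² + 0.0564² + 0.3128² + 0.0051² + 0.0923² + 0.2308² + 0.0154² + 0.0051² = 0.076674 + 0.000026 + 0.003181 + 0.097844 + 0.000026 + 0.008519 + 0.053269 + 0.000237 + 0.000026 = 0.239802
O = 0.124274 / √(0.157294 × 0.239802) = 0.124274 / 0.1942149 = 0.6399

0.64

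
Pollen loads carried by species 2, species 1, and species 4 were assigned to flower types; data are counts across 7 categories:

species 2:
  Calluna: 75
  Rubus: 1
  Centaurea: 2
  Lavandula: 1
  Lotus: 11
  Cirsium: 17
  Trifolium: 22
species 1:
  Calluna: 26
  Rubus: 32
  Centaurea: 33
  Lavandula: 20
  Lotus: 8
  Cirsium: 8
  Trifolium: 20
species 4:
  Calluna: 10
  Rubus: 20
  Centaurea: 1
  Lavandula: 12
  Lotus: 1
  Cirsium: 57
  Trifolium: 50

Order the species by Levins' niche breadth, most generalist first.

species 1 > species 4 > species 2

Proportions for species 2 (n=129): 75/129=0.5814, 1/129=0.0078, 2/129=0.0155, 1/129=0.0078, 11/129=0.0853, 17/129=0.1318, 22/129=0.1705
Proportions for species 1 (n=147): 26/147=0.1769, 32/147=0.2177, 33/147=0.2245, 20/147=0.1361, 8/147=0.0544, 8/147=0.0544, 20/147=0.1361
Proportions for species 4 (n=151): 10/151=0.0662, 20/151=0.1325, 1/151=0.0066, 12/151=0.0795, 1/151=0.0066, 57/151=0.3775, 50/151=0.3311
Σp_2ᵢ² = 0.5814² + 0.0078² + 0.0155² + 0.0078² + 0.0853² + 0.1318² + 0.1705² = 0.338026 + 0.000061 + 0.000240 + 0.000061 + 0.007276 + 0.017371 + 0.029070 = 0.392105
B_2 = 1 / 0.392105 = 2.5503
Σp_1ᵢ² = 0.1769² + 0.2177² + 0.2245² + 0.1361² + 0.0544² + 0.0544² + 0.1361² = 0.031294 + 0.047393 + 0.050400 + 0.018523 + 0.002959 + 0.002959 + 0.018523 = 0.172051
B_1 = 1 / 0.172051 = 5.8122
Σp_4ᵢ² = 0.0662² + 0.1325² + 0.0066² + 0.0795² + 0.0066² + 0.3775² + 0.3311² = 0.004382 + 0.017556 + 0.000044 + 0.006320 + 0.000044 + 0.142506 + 0.109627 = 0.280479
B_4 = 1 / 0.280479 = 3.5653
Ranking by B (broadest → narrowest): species 1 (5.81) > species 4 (3.57) > species 2 (2.55)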